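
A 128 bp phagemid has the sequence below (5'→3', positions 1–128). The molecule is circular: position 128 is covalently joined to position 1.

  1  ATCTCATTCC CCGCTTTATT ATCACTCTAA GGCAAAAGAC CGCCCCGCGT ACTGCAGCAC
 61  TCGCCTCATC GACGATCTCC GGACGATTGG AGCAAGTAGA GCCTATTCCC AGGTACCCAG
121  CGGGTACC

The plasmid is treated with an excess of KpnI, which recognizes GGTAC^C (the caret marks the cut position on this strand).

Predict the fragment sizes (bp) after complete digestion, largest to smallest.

KpnI sites (GGTACC) start at positions 112, 123.
KpnI cuts after base 5 of each site (before the last base), so after positions 116, 127.
Circular molecule, 2 cuts → 2 fragments:
  117–127 → 11 bp
  128–128 then 1–116 → 1 + 116 = 117 bp
Sorted largest to smallest: 117, 11 bp.

117, 11 bp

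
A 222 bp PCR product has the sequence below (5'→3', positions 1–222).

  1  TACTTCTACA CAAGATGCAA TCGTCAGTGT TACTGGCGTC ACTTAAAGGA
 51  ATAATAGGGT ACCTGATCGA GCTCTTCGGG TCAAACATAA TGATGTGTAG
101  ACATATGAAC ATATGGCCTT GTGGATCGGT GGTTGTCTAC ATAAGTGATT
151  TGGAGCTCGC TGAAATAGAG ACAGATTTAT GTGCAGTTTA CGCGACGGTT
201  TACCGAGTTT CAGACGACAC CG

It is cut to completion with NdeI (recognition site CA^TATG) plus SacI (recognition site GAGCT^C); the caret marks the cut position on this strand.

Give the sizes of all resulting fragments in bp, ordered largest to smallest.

NdeI sites (CATATG) start at positions 102, 110.
NdeI cuts after base 2 of each site, so after positions 103, 111.
SacI sites (GAGCTC) start at positions 69, 153.
SacI cuts after base 5 of each site (before the last base), so after positions 73, 157.
Combined cut positions: 73, 103, 111, 157.
Linear molecule, 4 cuts → 5 fragments:
  1–73 → 73 bp
  74–103 → 30 bp
  104–111 → 8 bp
  112–157 → 46 bp
  158–222 → 65 bp
Sorted largest to smallest: 73, 65, 46, 30, 8 bp.

73, 65, 46, 30, 8 bp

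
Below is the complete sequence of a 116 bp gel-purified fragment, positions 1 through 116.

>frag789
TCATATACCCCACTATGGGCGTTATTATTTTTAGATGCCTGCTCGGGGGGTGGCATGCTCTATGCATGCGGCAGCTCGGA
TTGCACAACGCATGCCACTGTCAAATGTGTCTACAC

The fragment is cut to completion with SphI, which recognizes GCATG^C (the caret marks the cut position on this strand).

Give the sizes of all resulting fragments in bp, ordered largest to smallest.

57, 26, 22, 11 bp

SphI sites (GCATGC) start at positions 53, 64, 90.
SphI cuts after base 5 of each site (before the last base), so after positions 57, 68, 94.
Linear molecule, 3 cuts → 4 fragments:
  1–57 → 57 bp
  58–68 → 11 bp
  69–94 → 26 bp
  95–116 → 22 bp
Sorted largest to smallest: 57, 26, 22, 11 bp.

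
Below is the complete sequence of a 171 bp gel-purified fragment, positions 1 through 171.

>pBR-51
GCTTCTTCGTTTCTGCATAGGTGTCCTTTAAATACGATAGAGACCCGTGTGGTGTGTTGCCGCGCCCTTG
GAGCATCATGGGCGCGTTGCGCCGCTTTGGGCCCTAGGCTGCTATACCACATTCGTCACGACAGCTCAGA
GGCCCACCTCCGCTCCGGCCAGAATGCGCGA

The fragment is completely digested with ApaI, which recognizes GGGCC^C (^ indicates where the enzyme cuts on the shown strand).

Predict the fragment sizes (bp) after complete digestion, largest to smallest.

The ApaI site (GGGCCC) starts at position 99.
ApaI cuts after base 5 of each site (before the last base), so after position 103.
Linear molecule, 1 cut → 2 fragments:
  1–103 → 103 bp
  104–171 → 68 bp
Sorted largest to smallest: 103, 68 bp.

103, 68 bp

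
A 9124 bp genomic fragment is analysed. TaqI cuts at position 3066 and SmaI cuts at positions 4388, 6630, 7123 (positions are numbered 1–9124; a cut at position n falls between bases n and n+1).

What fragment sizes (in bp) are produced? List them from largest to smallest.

3066, 2242, 2001, 1322, 493 bp

Combined cut positions (sorted): 3066, 4388, 6630, 7123.
Linear molecule, 4 cuts → 5 fragments:
  3066 − 0 = 3066 bp
  4388 − 3066 = 1322 bp
  6630 − 4388 = 2242 bp
  7123 − 6630 = 493 bp
  9124 − 7123 = 2001 bp
Sorted largest to smallest: 3066, 2242, 2001, 1322, 493 bp.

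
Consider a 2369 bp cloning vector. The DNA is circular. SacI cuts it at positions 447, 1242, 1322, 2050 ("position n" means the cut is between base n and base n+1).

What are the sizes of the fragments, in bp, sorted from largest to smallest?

795, 766, 728, 80 bp

Circular molecule, 4 cuts → 4 fragments:
  1242 − 447 = 795 bp
  1322 − 1242 = 80 bp
  2050 − 1322 = 728 bp
  wrap: 2369 − 2050 + 447 = 766 bp
Sorted largest to smallest: 795, 766, 728, 80 bp.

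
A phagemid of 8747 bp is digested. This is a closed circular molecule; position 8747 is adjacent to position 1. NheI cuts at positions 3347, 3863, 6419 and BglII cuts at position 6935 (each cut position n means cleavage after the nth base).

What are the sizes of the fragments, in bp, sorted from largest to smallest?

Combined cut positions (sorted): 3347, 3863, 6419, 6935.
Circular molecule, 4 cuts → 4 fragments:
  3863 − 3347 = 516 bp
  6419 − 3863 = 2556 bp
  6935 − 6419 = 516 bp
  wrap: 8747 − 6935 + 3347 = 5159 bp
Sorted largest to smallest: 5159, 2556, 516, 516 bp.

5159, 2556, 516, 516 bp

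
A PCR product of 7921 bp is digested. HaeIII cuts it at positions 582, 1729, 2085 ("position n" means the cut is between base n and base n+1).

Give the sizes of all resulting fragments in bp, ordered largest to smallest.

Linear molecule, 3 cuts → 4 fragments:
  582 − 0 = 582 bp
  1729 − 582 = 1147 bp
  2085 − 1729 = 356 bp
  7921 − 2085 = 5836 bp
Sorted largest to smallest: 5836, 1147, 582, 356 bp.

5836, 1147, 582, 356 bp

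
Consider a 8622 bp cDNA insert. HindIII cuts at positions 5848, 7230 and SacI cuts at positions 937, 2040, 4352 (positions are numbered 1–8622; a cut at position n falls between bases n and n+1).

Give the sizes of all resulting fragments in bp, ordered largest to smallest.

2312, 1496, 1392, 1382, 1103, 937 bp

Combined cut positions (sorted): 937, 2040, 4352, 5848, 7230.
Linear molecule, 5 cuts → 6 fragments:
  937 − 0 = 937 bp
  2040 − 937 = 1103 bp
  4352 − 2040 = 2312 bp
  5848 − 4352 = 1496 bp
  7230 − 5848 = 1382 bp
  8622 − 7230 = 1392 bp
Sorted largest to smallest: 2312, 1496, 1392, 1382, 1103, 937 bp.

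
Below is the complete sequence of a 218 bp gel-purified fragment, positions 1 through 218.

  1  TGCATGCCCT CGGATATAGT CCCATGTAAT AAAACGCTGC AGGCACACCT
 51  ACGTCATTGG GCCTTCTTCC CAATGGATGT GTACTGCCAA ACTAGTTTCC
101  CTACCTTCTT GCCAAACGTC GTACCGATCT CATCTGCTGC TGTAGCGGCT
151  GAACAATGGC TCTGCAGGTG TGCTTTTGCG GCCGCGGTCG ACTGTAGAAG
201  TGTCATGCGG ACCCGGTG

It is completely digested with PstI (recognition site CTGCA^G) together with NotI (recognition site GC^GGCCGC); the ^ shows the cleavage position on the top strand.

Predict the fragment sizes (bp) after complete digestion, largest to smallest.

125, 41, 39, 13 bp

PstI sites (CTGCAG) start at positions 37, 162.
PstI cuts after base 5 of each site (before the last base), so after positions 41, 166.
The NotI site (GCGGCCGC) starts at position 178.
NotI cuts after base 2 of each site, so after position 179.
Combined cut positions: 41, 166, 179.
Linear molecule, 3 cuts → 4 fragments:
  1–41 → 41 bp
  42–166 → 125 bp
  167–179 → 13 bp
  180–218 → 39 bp
Sorted largest to smallest: 125, 41, 39, 13 bp.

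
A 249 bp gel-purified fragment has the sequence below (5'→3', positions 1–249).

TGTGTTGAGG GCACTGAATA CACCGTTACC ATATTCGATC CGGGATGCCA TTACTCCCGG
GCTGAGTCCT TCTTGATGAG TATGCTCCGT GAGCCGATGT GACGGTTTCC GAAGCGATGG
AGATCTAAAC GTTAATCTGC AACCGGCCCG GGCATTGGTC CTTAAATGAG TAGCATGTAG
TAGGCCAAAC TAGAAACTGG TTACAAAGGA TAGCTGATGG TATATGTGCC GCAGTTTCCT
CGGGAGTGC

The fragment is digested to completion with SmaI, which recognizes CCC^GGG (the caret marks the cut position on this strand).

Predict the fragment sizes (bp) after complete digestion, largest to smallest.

100, 91, 58 bp

SmaI sites (CCCGGG) start at positions 56, 147.
SmaI cuts after base 3 of each site, so after positions 58, 149.
Linear molecule, 2 cuts → 3 fragments:
  1–58 → 58 bp
  59–149 → 91 bp
  150–249 → 100 bp
Sorted largest to smallest: 100, 91, 58 bp.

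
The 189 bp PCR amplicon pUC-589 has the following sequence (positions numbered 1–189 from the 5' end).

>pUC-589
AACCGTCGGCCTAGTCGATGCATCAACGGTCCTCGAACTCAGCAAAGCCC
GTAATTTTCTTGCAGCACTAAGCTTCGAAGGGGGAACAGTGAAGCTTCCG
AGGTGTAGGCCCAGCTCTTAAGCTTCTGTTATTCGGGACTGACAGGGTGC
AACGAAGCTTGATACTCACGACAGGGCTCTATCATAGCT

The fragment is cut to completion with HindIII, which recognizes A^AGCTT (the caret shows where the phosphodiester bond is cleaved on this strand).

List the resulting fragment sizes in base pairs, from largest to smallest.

70, 35, 34, 28, 22 bp

HindIII sites (AAGCTT) start at positions 70, 92, 120, 155.
HindIII cuts after the first base of each site, so after positions 70, 92, 120, 155.
Linear molecule, 4 cuts → 5 fragments:
  1–70 → 70 bp
  71–92 → 22 bp
  93–120 → 28 bp
  121–155 → 35 bp
  156–189 → 34 bp
Sorted largest to smallest: 70, 35, 34, 28, 22 bp.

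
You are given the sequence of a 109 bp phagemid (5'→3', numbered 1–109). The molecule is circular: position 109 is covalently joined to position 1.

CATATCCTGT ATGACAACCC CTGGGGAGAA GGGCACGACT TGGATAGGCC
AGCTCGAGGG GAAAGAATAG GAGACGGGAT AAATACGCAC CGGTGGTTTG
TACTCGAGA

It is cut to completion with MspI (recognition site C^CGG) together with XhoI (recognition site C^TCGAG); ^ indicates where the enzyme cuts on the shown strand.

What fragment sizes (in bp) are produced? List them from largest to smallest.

The MspI site (CCGG) starts at position 90.
MspI cuts after the first base of each site, so after position 90.
XhoI sites (CTCGAG) start at positions 53, 103.
XhoI cuts after the first base of each site, so after positions 53, 103.
Combined cut positions: 53, 90, 103.
Circular molecule, 3 cuts → 3 fragments:
  54–90 → 37 bp
  91–103 → 13 bp
  104–109 then 1–53 → 6 + 53 = 59 bp
Sorted largest to smallest: 59, 37, 13 bp.

59, 37, 13 bp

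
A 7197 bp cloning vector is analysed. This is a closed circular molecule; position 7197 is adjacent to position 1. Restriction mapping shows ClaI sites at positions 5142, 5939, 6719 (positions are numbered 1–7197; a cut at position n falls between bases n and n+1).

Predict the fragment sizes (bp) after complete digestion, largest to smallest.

Circular molecule, 3 cuts → 3 fragments:
  5939 − 5142 = 797 bp
  6719 − 5939 = 780 bp
  wrap: 7197 − 6719 + 5142 = 5620 bp
Sorted largest to smallest: 5620, 797, 780 bp.

5620, 797, 780 bp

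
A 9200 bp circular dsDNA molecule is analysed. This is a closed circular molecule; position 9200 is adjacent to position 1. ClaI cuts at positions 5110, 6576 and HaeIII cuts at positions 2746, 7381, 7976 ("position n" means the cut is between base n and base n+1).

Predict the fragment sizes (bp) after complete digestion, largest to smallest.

3970, 2364, 1466, 805, 595 bp

Combined cut positions (sorted): 2746, 5110, 6576, 7381, 7976.
Circular molecule, 5 cuts → 5 fragments:
  5110 − 2746 = 2364 bp
  6576 − 5110 = 1466 bp
  7381 − 6576 = 805 bp
  7976 − 7381 = 595 bp
  wrap: 9200 − 7976 + 2746 = 3970 bp
Sorted largest to smallest: 3970, 2364, 1466, 805, 595 bp.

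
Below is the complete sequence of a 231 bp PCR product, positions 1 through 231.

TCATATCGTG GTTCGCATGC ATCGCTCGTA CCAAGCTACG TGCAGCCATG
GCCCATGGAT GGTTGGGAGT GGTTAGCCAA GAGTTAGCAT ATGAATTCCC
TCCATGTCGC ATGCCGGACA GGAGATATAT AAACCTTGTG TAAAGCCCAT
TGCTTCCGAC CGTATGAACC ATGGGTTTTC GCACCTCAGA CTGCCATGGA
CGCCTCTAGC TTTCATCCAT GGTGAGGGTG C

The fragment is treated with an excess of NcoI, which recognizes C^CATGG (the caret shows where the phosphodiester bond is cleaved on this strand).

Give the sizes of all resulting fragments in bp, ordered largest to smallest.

116, 46, 25, 23, 14, 7 bp

NcoI sites (CCATGG) start at positions 46, 53, 169, 194, 217.
NcoI cuts after the first base of each site, so after positions 46, 53, 169, 194, 217.
Linear molecule, 5 cuts → 6 fragments:
  1–46 → 46 bp
  47–53 → 7 bp
  54–169 → 116 bp
  170–194 → 25 bp
  195–217 → 23 bp
  218–231 → 14 bp
Sorted largest to smallest: 116, 46, 25, 23, 14, 7 bp.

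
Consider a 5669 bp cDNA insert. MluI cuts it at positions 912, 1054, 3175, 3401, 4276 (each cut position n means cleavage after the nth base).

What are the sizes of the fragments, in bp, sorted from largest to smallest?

Linear molecule, 5 cuts → 6 fragments:
  912 − 0 = 912 bp
  1054 − 912 = 142 bp
  3175 − 1054 = 2121 bp
  3401 − 3175 = 226 bp
  4276 − 3401 = 875 bp
  5669 − 4276 = 1393 bp
Sorted largest to smallest: 2121, 1393, 912, 875, 226, 142 bp.

2121, 1393, 912, 875, 226, 142 bp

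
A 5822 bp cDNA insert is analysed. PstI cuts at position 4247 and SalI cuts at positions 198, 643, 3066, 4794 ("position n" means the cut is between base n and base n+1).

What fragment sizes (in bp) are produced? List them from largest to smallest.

2423, 1181, 1028, 547, 445, 198 bp

Combined cut positions (sorted): 198, 643, 3066, 4247, 4794.
Linear molecule, 5 cuts → 6 fragments:
  198 − 0 = 198 bp
  643 − 198 = 445 bp
  3066 − 643 = 2423 bp
  4247 − 3066 = 1181 bp
  4794 − 4247 = 547 bp
  5822 − 4794 = 1028 bp
Sorted largest to smallest: 2423, 1181, 1028, 547, 445, 198 bp.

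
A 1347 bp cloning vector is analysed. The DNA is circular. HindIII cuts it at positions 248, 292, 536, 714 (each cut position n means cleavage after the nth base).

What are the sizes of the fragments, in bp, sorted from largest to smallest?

881, 244, 178, 44 bp

Circular molecule, 4 cuts → 4 fragments:
  292 − 248 = 44 bp
  536 − 292 = 244 bp
  714 − 536 = 178 bp
  wrap: 1347 − 714 + 248 = 881 bp
Sorted largest to smallest: 881, 244, 178, 44 bp.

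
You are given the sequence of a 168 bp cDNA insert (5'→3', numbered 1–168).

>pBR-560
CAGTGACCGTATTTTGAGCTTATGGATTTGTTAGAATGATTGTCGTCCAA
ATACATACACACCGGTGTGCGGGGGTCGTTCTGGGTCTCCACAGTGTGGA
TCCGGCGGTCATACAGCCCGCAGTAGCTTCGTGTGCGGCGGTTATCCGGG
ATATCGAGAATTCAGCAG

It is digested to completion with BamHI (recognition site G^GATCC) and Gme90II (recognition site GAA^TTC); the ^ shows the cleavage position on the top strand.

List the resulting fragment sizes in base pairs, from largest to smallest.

98, 62, 8 bp

The BamHI site (GGATCC) starts at position 98.
BamHI cuts after the first base of each site, so after position 98.
The Gme90II site (GAATTC) starts at position 158.
Gme90II cuts after base 3 of each site, so after position 160.
Combined cut positions: 98, 160.
Linear molecule, 2 cuts → 3 fragments:
  1–98 → 98 bp
  99–160 → 62 bp
  161–168 → 8 bp
Sorted largest to smallest: 98, 62, 8 bp.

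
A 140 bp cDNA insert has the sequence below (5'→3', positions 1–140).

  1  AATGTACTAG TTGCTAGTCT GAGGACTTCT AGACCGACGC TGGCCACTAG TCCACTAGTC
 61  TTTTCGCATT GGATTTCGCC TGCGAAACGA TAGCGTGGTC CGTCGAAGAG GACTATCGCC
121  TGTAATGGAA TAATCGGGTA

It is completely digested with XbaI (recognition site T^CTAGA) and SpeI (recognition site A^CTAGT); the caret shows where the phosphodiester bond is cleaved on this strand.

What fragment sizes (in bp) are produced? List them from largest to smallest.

86, 22, 18, 8, 6 bp

The XbaI site (TCTAGA) starts at position 28.
XbaI cuts after the first base of each site, so after position 28.
SpeI sites (ACTAGT) start at positions 6, 46, 54.
SpeI cuts after the first base of each site, so after positions 6, 46, 54.
Combined cut positions: 6, 28, 46, 54.
Linear molecule, 4 cuts → 5 fragments:
  1–6 → 6 bp
  7–28 → 22 bp
  29–46 → 18 bp
  47–54 → 8 bp
  55–140 → 86 bp
Sorted largest to smallest: 86, 22, 18, 8, 6 bp.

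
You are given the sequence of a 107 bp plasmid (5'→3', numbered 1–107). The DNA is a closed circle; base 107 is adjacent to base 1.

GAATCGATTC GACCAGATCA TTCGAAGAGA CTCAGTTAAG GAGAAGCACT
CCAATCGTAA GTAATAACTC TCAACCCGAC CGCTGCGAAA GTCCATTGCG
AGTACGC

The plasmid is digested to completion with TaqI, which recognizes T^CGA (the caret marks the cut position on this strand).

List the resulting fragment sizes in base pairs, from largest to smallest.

89, 13, 5 bp

TaqI sites (TCGA) start at positions 4, 9, 22.
TaqI cuts after the first base of each site, so after positions 4, 9, 22.
Circular molecule, 3 cuts → 3 fragments:
  5–9 → 5 bp
  10–22 → 13 bp
  23–107 then 1–4 → 85 + 4 = 89 bp
Sorted largest to smallest: 89, 13, 5 bp.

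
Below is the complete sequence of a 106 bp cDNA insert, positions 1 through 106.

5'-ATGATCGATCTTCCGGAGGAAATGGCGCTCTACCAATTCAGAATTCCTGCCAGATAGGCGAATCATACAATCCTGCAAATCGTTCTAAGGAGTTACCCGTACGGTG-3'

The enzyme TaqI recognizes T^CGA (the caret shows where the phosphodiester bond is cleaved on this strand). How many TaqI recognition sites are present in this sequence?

1

TCGA occurs starting at position 5.
TaqI cuts at 1 site.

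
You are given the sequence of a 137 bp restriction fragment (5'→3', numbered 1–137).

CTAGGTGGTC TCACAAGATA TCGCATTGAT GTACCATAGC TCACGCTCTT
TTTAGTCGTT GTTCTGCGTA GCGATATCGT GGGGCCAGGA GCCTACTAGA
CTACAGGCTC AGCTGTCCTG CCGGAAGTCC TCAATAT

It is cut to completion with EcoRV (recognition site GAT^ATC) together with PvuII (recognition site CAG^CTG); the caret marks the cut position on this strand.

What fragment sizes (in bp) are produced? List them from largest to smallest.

56, 37, 25, 19 bp

EcoRV sites (GATATC) start at positions 17, 73.
EcoRV cuts after base 3 of each site, so after positions 19, 75.
The PvuII site (CAGCTG) starts at position 110.
PvuII cuts after base 3 of each site, so after position 112.
Combined cut positions: 19, 75, 112.
Linear molecule, 3 cuts → 4 fragments:
  1–19 → 19 bp
  20–75 → 56 bp
  76–112 → 37 bp
  113–137 → 25 bp
Sorted largest to smallest: 56, 37, 25, 19 bp.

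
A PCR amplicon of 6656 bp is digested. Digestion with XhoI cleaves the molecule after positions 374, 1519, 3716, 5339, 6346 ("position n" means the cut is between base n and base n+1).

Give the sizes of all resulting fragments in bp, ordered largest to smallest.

Linear molecule, 5 cuts → 6 fragments:
  374 − 0 = 374 bp
  1519 − 374 = 1145 bp
  3716 − 1519 = 2197 bp
  5339 − 3716 = 1623 bp
  6346 − 5339 = 1007 bp
  6656 − 6346 = 310 bp
Sorted largest to smallest: 2197, 1623, 1145, 1007, 374, 310 bp.

2197, 1623, 1145, 1007, 374, 310 bp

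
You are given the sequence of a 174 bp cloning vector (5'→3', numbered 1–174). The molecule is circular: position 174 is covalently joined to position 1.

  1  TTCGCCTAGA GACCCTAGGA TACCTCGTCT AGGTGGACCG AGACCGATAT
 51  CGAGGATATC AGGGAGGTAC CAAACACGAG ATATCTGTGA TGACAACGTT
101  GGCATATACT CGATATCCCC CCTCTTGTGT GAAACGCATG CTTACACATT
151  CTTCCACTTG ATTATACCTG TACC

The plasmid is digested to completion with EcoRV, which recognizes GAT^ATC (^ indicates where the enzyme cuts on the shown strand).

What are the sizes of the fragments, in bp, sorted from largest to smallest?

EcoRV sites (GATATC) start at positions 46, 55, 80, 112.
EcoRV cuts after base 3 of each site, so after positions 48, 57, 82, 114.
Circular molecule, 4 cuts → 4 fragments:
  49–57 → 9 bp
  58–82 → 25 bp
  83–114 → 32 bp
  115–174 then 1–48 → 60 + 48 = 108 bp
Sorted largest to smallest: 108, 32, 25, 9 bp.

108, 32, 25, 9 bp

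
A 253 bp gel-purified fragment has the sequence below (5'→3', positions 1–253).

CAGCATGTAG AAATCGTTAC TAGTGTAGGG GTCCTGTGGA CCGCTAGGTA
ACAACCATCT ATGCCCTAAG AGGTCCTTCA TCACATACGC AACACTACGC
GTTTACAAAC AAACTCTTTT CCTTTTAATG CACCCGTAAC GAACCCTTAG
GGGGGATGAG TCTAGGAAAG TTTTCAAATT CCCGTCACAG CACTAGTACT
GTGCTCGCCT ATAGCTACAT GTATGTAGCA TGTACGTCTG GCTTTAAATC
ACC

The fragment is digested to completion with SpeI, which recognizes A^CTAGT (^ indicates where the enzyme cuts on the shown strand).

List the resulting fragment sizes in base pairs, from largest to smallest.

SpeI sites (ACTAGT) start at positions 19, 192.
SpeI cuts after the first base of each site, so after positions 19, 192.
Linear molecule, 2 cuts → 3 fragments:
  1–19 → 19 bp
  20–192 → 173 bp
  193–253 → 61 bp
Sorted largest to smallest: 173, 61, 19 bp.

173, 61, 19 bp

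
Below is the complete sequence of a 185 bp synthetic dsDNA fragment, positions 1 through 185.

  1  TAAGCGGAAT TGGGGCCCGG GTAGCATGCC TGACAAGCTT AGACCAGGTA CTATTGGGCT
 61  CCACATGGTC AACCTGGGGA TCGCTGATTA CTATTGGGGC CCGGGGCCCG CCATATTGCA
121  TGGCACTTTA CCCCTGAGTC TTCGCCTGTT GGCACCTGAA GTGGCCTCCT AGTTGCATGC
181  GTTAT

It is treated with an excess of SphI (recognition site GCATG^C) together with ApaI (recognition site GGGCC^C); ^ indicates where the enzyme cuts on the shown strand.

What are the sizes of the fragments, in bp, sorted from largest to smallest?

SphI sites (GCATGC) start at positions 24, 175.
SphI cuts after base 5 of each site (before the last base), so after positions 28, 179.
ApaI sites (GGGCCC) start at positions 13, 97, 104.
ApaI cuts after base 5 of each site (before the last base), so after positions 17, 101, 108.
Combined cut positions: 17, 28, 101, 108, 179.
Linear molecule, 5 cuts → 6 fragments:
  1–17 → 17 bp
  18–28 → 11 bp
  29–101 → 73 bp
  102–108 → 7 bp
  109–179 → 71 bp
  180–185 → 6 bp
Sorted largest to smallest: 73, 71, 17, 11, 7, 6 bp.

73, 71, 17, 11, 7, 6 bp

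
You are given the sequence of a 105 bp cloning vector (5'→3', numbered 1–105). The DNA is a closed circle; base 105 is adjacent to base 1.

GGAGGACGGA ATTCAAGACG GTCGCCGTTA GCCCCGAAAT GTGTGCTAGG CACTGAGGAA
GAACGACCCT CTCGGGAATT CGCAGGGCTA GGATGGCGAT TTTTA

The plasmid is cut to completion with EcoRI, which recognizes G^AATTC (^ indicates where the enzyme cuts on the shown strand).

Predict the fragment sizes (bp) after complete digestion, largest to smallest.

EcoRI sites (GAATTC) start at positions 9, 76.
EcoRI cuts after the first base of each site, so after positions 9, 76.
Circular molecule, 2 cuts → 2 fragments:
  10–76 → 67 bp
  77–105 then 1–9 → 29 + 9 = 38 bp
Sorted largest to smallest: 67, 38 bp.

67, 38 bp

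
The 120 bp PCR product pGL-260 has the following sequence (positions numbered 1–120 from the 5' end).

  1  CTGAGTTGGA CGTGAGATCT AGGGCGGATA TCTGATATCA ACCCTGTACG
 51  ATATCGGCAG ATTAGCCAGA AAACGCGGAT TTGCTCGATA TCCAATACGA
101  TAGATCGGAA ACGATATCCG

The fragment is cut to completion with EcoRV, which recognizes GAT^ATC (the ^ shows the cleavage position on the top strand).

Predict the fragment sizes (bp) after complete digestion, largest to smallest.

EcoRV sites (GATATC) start at positions 27, 34, 50, 87, 113.
EcoRV cuts after base 3 of each site, so after positions 29, 36, 52, 89, 115.
Linear molecule, 5 cuts → 6 fragments:
  1–29 → 29 bp
  30–36 → 7 bp
  37–52 → 16 bp
  53–89 → 37 bp
  90–115 → 26 bp
  116–120 → 5 bp
Sorted largest to smallest: 37, 29, 26, 16, 7, 5 bp.

37, 29, 26, 16, 7, 5 bp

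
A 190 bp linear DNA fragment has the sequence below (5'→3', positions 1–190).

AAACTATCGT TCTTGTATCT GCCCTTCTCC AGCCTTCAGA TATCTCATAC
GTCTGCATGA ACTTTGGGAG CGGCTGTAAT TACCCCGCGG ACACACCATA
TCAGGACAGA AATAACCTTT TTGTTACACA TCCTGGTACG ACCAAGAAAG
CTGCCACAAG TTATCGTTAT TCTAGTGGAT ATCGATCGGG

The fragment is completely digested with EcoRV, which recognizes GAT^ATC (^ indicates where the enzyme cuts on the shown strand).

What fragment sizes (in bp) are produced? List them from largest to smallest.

139, 41, 10 bp

EcoRV sites (GATATC) start at positions 39, 178.
EcoRV cuts after base 3 of each site, so after positions 41, 180.
Linear molecule, 2 cuts → 3 fragments:
  1–41 → 41 bp
  42–180 → 139 bp
  181–190 → 10 bp
Sorted largest to smallest: 139, 41, 10 bp.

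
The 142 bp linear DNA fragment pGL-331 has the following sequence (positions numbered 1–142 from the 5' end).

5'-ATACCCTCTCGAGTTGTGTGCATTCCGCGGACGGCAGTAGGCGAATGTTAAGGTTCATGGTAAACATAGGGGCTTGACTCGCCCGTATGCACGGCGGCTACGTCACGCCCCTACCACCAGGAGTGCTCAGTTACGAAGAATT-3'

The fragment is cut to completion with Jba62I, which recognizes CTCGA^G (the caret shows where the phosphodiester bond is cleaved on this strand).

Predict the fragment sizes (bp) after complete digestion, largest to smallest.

The Jba62I site (CTCGAG) starts at position 8.
Jba62I cuts after base 5 of each site (before the last base), so after position 12.
Linear molecule, 1 cut → 2 fragments:
  1–12 → 12 bp
  13–142 → 130 bp
Sorted largest to smallest: 130, 12 bp.

130, 12 bp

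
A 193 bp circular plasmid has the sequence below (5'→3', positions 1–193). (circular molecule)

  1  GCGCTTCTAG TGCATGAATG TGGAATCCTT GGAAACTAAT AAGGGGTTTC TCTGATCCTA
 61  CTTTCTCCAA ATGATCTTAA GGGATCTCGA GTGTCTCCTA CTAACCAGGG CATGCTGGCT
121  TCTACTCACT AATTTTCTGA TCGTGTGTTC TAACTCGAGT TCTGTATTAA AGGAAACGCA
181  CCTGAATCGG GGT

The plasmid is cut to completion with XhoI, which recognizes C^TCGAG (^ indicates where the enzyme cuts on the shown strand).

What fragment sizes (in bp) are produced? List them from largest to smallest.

125, 68 bp

XhoI sites (CTCGAG) start at positions 86, 154.
XhoI cuts after the first base of each site, so after positions 86, 154.
Circular molecule, 2 cuts → 2 fragments:
  87–154 → 68 bp
  155–193 then 1–86 → 39 + 86 = 125 bp
Sorted largest to smallest: 125, 68 bp.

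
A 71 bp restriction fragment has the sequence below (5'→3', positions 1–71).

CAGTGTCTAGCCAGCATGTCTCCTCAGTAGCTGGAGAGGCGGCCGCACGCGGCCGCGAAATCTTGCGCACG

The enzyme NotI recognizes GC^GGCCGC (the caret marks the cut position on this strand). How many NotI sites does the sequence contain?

GCGGCCGC occurs starting at positions 39, 49.
NotI cuts at 2 sites.

2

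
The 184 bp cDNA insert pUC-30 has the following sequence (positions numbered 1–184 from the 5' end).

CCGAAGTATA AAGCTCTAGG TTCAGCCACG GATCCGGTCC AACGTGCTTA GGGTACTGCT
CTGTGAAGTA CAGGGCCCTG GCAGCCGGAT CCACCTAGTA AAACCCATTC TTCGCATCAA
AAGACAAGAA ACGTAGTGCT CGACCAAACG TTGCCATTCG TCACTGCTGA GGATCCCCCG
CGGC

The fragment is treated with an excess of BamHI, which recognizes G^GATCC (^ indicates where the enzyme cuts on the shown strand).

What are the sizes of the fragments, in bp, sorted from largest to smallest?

BamHI sites (GGATCC) start at positions 30, 87, 171.
BamHI cuts after the first base of each site, so after positions 30, 87, 171.
Linear molecule, 3 cuts → 4 fragments:
  1–30 → 30 bp
  31–87 → 57 bp
  88–171 → 84 bp
  172–184 → 13 bp
Sorted largest to smallest: 84, 57, 30, 13 bp.

84, 57, 30, 13 bp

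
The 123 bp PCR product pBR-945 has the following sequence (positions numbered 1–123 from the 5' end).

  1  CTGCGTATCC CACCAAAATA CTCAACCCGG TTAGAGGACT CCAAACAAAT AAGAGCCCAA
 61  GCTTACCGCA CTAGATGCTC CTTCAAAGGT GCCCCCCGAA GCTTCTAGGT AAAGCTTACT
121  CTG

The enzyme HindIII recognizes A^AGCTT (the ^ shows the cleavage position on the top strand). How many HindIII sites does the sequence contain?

AAGCTT occurs starting at positions 59, 99, 112.
HindIII cuts at 3 sites.

3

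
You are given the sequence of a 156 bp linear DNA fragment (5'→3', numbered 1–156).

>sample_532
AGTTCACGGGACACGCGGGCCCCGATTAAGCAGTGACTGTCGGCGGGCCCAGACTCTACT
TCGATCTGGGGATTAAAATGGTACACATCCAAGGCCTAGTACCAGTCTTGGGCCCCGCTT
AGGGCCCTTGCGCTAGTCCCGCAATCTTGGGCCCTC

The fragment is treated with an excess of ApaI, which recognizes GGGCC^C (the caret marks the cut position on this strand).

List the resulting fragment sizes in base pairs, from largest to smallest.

ApaI sites (GGGCCC) start at positions 17, 45, 110, 122, 149.
ApaI cuts after base 5 of each site (before the last base), so after positions 21, 49, 114, 126, 153.
Linear molecule, 5 cuts → 6 fragments:
  1–21 → 21 bp
  22–49 → 28 bp
  50–114 → 65 bp
  115–126 → 12 bp
  127–153 → 27 bp
  154–156 → 3 bp
Sorted largest to smallest: 65, 28, 27, 21, 12, 3 bp.

65, 28, 27, 21, 12, 3 bp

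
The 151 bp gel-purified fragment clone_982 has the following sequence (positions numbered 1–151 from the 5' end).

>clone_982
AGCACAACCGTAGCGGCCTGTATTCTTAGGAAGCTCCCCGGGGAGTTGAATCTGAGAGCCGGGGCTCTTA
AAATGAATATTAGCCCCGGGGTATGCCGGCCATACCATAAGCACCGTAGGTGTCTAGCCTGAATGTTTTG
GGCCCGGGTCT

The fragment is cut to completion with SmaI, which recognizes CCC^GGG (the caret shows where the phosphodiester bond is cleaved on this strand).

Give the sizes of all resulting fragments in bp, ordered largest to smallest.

58, 48, 39, 6 bp

SmaI sites (CCCGGG) start at positions 37, 85, 143.
SmaI cuts after base 3 of each site, so after positions 39, 87, 145.
Linear molecule, 3 cuts → 4 fragments:
  1–39 → 39 bp
  40–87 → 48 bp
  88–145 → 58 bp
  146–151 → 6 bp
Sorted largest to smallest: 58, 48, 39, 6 bp.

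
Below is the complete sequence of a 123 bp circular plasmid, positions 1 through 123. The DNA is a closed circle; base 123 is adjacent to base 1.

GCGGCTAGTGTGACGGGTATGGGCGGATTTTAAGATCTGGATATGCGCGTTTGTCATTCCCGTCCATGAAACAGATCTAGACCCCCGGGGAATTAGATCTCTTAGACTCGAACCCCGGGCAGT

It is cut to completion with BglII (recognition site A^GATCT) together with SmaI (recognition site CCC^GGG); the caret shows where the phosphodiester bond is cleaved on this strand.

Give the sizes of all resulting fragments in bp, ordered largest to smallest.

40, 40, 21, 13, 9 bp

BglII sites (AGATCT) start at positions 33, 73, 95.
BglII cuts after the first base of each site, so after positions 33, 73, 95.
SmaI sites (CCCGGG) start at positions 84, 114.
SmaI cuts after base 3 of each site, so after positions 86, 116.
Combined cut positions: 33, 73, 86, 95, 116.
Circular molecule, 5 cuts → 5 fragments:
  34–73 → 40 bp
  74–86 → 13 bp
  87–95 → 9 bp
  96–116 → 21 bp
  117–123 then 1–33 → 7 + 33 = 40 bp
Sorted largest to smallest: 40, 40, 21, 13, 9 bp.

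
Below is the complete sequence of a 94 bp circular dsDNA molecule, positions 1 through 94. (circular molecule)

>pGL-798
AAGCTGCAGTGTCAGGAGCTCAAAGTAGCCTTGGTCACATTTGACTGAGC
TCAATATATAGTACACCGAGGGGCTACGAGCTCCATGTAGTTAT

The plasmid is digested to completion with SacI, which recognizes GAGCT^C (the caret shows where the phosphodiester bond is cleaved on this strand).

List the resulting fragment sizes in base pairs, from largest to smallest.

SacI sites (GAGCTC) start at positions 16, 47, 78.
SacI cuts after base 5 of each site (before the last base), so after positions 20, 51, 82.
Circular molecule, 3 cuts → 3 fragments:
  21–51 → 31 bp
  52–82 → 31 bp
  83–94 then 1–20 → 12 + 20 = 32 bp
Sorted largest to smallest: 32, 31, 31 bp.

32, 31, 31 bp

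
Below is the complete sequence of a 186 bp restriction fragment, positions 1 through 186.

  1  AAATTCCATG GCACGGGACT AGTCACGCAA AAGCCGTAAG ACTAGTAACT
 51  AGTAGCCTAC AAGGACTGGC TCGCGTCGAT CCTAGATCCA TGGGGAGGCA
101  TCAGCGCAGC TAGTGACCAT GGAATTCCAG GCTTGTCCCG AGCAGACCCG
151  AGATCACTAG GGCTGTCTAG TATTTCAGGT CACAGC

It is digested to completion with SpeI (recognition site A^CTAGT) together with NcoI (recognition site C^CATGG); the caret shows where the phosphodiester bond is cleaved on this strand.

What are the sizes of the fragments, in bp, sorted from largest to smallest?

69, 40, 29, 23, 12, 7, 6 bp

SpeI sites (ACTAGT) start at positions 18, 41, 48.
SpeI cuts after the first base of each site, so after positions 18, 41, 48.
NcoI sites (CCATGG) start at positions 6, 88, 117.
NcoI cuts after the first base of each site, so after positions 6, 88, 117.
Combined cut positions: 6, 18, 41, 48, 88, 117.
Linear molecule, 6 cuts → 7 fragments:
  1–6 → 6 bp
  7–18 → 12 bp
  19–41 → 23 bp
  42–48 → 7 bp
  49–88 → 40 bp
  89–117 → 29 bp
  118–186 → 69 bp
Sorted largest to smallest: 69, 40, 29, 23, 12, 7, 6 bp.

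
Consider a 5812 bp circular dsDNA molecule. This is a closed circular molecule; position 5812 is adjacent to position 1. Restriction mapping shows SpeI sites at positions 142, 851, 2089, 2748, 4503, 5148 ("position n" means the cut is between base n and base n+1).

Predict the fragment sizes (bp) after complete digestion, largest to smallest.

Circular molecule, 6 cuts → 6 fragments:
  851 − 142 = 709 bp
  2089 − 851 = 1238 bp
  2748 − 2089 = 659 bp
  4503 − 2748 = 1755 bp
  5148 − 4503 = 645 bp
  wrap: 5812 − 5148 + 142 = 806 bp
Sorted largest to smallest: 1755, 1238, 806, 709, 659, 645 bp.

1755, 1238, 806, 709, 659, 645 bp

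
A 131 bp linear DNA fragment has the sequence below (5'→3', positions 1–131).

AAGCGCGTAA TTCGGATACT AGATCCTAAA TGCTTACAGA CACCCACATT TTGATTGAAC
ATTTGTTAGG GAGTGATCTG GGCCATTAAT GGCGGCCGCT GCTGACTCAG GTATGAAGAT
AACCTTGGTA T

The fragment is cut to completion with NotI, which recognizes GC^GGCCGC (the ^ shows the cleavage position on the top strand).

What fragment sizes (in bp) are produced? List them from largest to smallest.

93, 38 bp

The NotI site (GCGGCCGC) starts at position 92.
NotI cuts after base 2 of each site, so after position 93.
Linear molecule, 1 cut → 2 fragments:
  1–93 → 93 bp
  94–131 → 38 bp
Sorted largest to smallest: 93, 38 bp.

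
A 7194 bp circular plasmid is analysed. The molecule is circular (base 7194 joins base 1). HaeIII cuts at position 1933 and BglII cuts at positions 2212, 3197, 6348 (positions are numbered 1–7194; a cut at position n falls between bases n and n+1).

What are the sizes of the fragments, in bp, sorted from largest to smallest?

Combined cut positions (sorted): 1933, 2212, 3197, 6348.
Circular molecule, 4 cuts → 4 fragments:
  2212 − 1933 = 279 bp
  3197 − 2212 = 985 bp
  6348 − 3197 = 3151 bp
  wrap: 7194 − 6348 + 1933 = 2779 bp
Sorted largest to smallest: 3151, 2779, 985, 279 bp.

3151, 2779, 985, 279 bp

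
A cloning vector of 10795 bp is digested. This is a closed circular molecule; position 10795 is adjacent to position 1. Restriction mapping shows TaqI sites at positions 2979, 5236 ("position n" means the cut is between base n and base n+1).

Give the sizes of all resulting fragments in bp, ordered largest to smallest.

8538, 2257 bp

Circular molecule, 2 cuts → 2 fragments:
  5236 − 2979 = 2257 bp
  wrap: 10795 − 5236 + 2979 = 8538 bp
Sorted largest to smallest: 8538, 2257 bp.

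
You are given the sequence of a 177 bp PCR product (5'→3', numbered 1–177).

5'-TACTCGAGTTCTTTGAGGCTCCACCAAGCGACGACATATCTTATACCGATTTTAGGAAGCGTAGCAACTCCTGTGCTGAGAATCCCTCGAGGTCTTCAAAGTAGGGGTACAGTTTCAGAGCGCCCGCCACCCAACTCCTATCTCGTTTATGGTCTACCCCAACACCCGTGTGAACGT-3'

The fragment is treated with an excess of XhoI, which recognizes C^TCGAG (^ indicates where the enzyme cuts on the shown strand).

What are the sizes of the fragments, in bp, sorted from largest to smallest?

91, 83, 3 bp

XhoI sites (CTCGAG) start at positions 3, 86.
XhoI cuts after the first base of each site, so after positions 3, 86.
Linear molecule, 2 cuts → 3 fragments:
  1–3 → 3 bp
  4–86 → 83 bp
  87–177 → 91 bp
Sorted largest to smallest: 91, 83, 3 bp.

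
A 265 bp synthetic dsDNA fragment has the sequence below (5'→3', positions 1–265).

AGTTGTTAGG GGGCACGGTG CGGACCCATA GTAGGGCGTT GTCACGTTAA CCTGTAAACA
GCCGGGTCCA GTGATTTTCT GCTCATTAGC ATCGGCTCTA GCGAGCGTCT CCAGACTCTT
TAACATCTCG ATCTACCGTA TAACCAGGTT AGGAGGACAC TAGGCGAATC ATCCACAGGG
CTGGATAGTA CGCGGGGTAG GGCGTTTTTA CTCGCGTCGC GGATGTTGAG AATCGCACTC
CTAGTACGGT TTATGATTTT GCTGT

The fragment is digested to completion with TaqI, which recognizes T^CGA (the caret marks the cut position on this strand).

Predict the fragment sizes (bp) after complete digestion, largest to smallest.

The TaqI site (TCGA) starts at position 128.
TaqI cuts after the first base of each site, so after position 128.
Linear molecule, 1 cut → 2 fragments:
  1–128 → 128 bp
  129–265 → 137 bp
Sorted largest to smallest: 137, 128 bp.

137, 128 bp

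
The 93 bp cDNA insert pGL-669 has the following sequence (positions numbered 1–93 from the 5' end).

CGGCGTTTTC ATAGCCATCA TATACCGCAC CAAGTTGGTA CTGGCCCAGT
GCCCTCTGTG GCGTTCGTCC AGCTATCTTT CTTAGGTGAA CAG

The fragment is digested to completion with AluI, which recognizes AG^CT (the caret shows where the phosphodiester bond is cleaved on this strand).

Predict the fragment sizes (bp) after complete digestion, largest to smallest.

72, 21 bp

The AluI site (AGCT) starts at position 71.
AluI cuts after base 2 of each site, so after position 72.
Linear molecule, 1 cut → 2 fragments:
  1–72 → 72 bp
  73–93 → 21 bp
Sorted largest to smallest: 72, 21 bp.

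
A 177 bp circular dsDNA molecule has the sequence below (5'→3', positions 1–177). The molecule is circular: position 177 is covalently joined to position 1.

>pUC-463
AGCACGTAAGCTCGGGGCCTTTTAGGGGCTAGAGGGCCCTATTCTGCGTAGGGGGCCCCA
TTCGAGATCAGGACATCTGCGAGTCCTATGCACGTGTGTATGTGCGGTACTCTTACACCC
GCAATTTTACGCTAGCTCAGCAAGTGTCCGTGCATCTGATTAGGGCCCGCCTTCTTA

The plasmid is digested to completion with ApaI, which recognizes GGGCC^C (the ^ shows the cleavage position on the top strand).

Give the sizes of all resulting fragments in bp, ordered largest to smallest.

ApaI sites (GGGCCC) start at positions 34, 53, 163.
ApaI cuts after base 5 of each site (before the last base), so after positions 38, 57, 167.
Circular molecule, 3 cuts → 3 fragments:
  39–57 → 19 bp
  58–167 → 110 bp
  168–177 then 1–38 → 10 + 38 = 48 bp
Sorted largest to smallest: 110, 48, 19 bp.

110, 48, 19 bp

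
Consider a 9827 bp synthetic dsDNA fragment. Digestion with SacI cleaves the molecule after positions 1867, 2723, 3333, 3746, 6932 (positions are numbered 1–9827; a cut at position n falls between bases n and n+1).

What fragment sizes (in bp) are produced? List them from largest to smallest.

Linear molecule, 5 cuts → 6 fragments:
  1867 − 0 = 1867 bp
  2723 − 1867 = 856 bp
  3333 − 2723 = 610 bp
  3746 − 3333 = 413 bp
  6932 − 3746 = 3186 bp
  9827 − 6932 = 2895 bp
Sorted largest to smallest: 3186, 2895, 1867, 856, 610, 413 bp.

3186, 2895, 1867, 856, 610, 413 bp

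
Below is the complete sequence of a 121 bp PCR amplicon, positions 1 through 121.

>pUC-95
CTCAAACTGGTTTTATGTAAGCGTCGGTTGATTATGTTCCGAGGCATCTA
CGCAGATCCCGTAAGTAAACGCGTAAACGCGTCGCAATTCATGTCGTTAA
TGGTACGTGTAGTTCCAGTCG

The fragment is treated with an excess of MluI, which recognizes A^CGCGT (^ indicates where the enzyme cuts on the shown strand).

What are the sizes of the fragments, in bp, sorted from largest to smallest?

69, 44, 8 bp

MluI sites (ACGCGT) start at positions 69, 77.
MluI cuts after the first base of each site, so after positions 69, 77.
Linear molecule, 2 cuts → 3 fragments:
  1–69 → 69 bp
  70–77 → 8 bp
  78–121 → 44 bp
Sorted largest to smallest: 69, 44, 8 bp.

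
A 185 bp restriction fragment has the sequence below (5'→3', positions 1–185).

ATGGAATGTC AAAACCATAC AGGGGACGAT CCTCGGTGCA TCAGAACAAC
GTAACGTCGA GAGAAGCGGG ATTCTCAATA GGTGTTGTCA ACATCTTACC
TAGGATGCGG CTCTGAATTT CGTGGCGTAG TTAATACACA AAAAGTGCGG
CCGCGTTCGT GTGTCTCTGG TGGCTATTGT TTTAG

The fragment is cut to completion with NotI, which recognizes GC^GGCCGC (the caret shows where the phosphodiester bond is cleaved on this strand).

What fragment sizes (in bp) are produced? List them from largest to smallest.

148, 37 bp

The NotI site (GCGGCCGC) starts at position 147.
NotI cuts after base 2 of each site, so after position 148.
Linear molecule, 1 cut → 2 fragments:
  1–148 → 148 bp
  149–185 → 37 bp
Sorted largest to smallest: 148, 37 bp.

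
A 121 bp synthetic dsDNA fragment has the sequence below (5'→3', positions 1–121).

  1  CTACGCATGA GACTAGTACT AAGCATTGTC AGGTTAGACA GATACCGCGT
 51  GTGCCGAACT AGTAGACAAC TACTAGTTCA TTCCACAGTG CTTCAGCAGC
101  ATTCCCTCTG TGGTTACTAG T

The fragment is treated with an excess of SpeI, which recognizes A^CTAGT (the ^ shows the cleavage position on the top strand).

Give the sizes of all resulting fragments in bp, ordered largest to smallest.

46, 44, 14, 12, 5 bp

SpeI sites (ACTAGT) start at positions 12, 58, 72, 116.
SpeI cuts after the first base of each site, so after positions 12, 58, 72, 116.
Linear molecule, 4 cuts → 5 fragments:
  1–12 → 12 bp
  13–58 → 46 bp
  59–72 → 14 bp
  73–116 → 44 bp
  117–121 → 5 bp
Sorted largest to smallest: 46, 44, 14, 12, 5 bp.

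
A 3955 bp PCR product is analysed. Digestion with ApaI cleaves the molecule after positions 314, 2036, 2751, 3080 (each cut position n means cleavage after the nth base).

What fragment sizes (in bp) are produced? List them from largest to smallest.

1722, 875, 715, 329, 314 bp

Linear molecule, 4 cuts → 5 fragments:
  314 − 0 = 314 bp
  2036 − 314 = 1722 bp
  2751 − 2036 = 715 bp
  3080 − 2751 = 329 bp
  3955 − 3080 = 875 bp
Sorted largest to smallest: 1722, 875, 715, 329, 314 bp.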